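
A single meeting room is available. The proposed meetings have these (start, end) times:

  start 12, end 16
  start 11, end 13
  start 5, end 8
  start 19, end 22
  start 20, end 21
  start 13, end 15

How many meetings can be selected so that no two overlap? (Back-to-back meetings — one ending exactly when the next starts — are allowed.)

4

Sort by end time and greedily take each interval whose start is ≥ the last chosen end.
Sorted by end: (5,8)  (11,13)  (13,15)  (12,16)  (20,21)  (19,22)
take (5,8); take (11,13); take (13,15); skip (12,16); take (20,21); skip (19,22).
Selected 4 meetings.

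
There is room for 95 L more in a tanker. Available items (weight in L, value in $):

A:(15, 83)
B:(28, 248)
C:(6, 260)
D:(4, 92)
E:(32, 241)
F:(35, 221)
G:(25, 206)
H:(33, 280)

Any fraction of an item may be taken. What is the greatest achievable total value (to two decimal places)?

1077.76

Sort by value per unit weight and fill in that order.
Ratios (sorted): C 43.33, D 23.00, B 8.86, H 8.48, G 8.24, E 7.53, F 6.31, A 5.53
take C (6 @ 260); take D (4 @ 92); take B (28 @ 248); take H (33 @ 280); take 24/25 of G → 197.76. Capacity used 95/95.
Total value = 1077.76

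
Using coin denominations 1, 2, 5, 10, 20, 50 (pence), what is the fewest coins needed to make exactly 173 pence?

6

173 = 3×50 + 1×20 + 1×2 + 1×1
Total coins = 3 + 1 + 1 + 1 = 6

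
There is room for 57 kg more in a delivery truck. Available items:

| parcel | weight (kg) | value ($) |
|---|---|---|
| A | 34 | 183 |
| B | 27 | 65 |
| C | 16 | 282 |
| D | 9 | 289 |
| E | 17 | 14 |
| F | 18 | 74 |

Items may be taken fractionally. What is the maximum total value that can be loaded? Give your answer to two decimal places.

Sort by value per unit weight and fill in that order.
Ratios (sorted): D 32.11, C 17.62, A 5.38, F 4.11, B 2.41, E 0.82
take D (9 @ 289); take C (16 @ 282); take 32/34 of A → 172.24. Capacity used 57/57.
Total value = 743.24

743.24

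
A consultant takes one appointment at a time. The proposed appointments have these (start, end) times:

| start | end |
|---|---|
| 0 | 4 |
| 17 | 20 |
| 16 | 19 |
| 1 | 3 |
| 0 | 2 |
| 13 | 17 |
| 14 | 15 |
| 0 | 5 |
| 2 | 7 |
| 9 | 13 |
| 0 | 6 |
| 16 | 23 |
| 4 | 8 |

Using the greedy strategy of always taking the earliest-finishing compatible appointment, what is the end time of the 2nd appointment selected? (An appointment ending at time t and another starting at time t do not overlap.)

7

Sort by end time and greedily take each interval whose start is ≥ the last chosen end.
Sorted by end: (0,2)  (1,3)  (0,4)  (0,5)  (0,6)  (2,7)  (4,8)  (9,13)  (14,15)  (13,17)  (16,19)  (17,20)  (16,23)
take (0,2); skip (0,6); take (2,7); take (9,13); take (14,15); take (16,19); skip (16,23).
Selected: (0,2) (2,7) (9,13) (14,15) (16,19)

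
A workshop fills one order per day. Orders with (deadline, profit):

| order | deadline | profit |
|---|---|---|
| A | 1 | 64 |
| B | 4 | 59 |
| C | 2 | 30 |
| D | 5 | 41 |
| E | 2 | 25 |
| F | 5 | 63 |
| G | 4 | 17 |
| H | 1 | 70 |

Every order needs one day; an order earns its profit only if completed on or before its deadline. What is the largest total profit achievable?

263

Take jobs in profit order; each goes to the latest open slot no later than its deadline.
By profit: H(d1,70), A(d1,64), F(d5,63), B(d4,59), D(d5,41), C(d2,30), E(d2,25), G(d4,17)
H→slot 1; A skipped; F→slot 5; B→slot 4; D→slot 3; C→slot 2; E skipped; G skipped.
Profit = 70 + 30 + 41 + 59 + 63 = 263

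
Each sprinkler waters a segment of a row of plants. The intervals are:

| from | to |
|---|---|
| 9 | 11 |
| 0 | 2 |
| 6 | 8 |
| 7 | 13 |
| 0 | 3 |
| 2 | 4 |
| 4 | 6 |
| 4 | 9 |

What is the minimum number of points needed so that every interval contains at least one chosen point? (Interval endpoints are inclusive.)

By right end: [0,2]  [0,3]  [2,4]  [4,6]  [6,8]  [4,9]  [9,11]  [7,13]
[0,2] uncovered → point at 2; [4,6] uncovered → point at 6; [9,11] uncovered → point at 11.
Points: 2, 6, 11 (3 total).

3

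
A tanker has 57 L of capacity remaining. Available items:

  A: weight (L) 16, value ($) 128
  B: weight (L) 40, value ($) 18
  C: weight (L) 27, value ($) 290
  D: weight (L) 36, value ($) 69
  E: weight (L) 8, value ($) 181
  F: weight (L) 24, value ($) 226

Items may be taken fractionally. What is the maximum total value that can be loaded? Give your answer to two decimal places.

Greedy by value/weight ratio, highest first.
Ratios (sorted): E 22.62, C 10.74, F 9.42, A 8.00, D 1.92, B 0.45
take E (8 @ 181); take C (27 @ 290); take 22/24 of F → 207.17. Capacity used 57/57.
Total value = 678.17

678.17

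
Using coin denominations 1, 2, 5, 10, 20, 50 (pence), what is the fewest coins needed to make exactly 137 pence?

Greedy: take as many of the largest coin as possible, then repeat with the remainder.
137 − 2×50→37 − 1×20→17 − 1×10→7 − 1×5→2 − 1×2→0
Total coins = 2 + 1 + 1 + 1 + 1 = 6

6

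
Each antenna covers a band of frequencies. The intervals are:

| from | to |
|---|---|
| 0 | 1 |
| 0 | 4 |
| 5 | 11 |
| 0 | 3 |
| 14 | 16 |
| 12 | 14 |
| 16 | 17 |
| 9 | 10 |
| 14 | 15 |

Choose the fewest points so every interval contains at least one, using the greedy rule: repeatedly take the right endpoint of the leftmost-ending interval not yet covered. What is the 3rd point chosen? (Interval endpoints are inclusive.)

14

Sort by right endpoint; whenever an interval is uncovered, place a point at its right end.
By right end: [0,1]  [0,3]  [0,4]  [9,10]  [5,11]  [12,14]  [14,15]  [14,16]  [16,17]
[0,1] uncovered → point at 1; [9,10] uncovered → point at 10; [12,14] uncovered → point at 14; [16,17] uncovered → point at 17.
Points: 1, 10, 14, 17 (4 total).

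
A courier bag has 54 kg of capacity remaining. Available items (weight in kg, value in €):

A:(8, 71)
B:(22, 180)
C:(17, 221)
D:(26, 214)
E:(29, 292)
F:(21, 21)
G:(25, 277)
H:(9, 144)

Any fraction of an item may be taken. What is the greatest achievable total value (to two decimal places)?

Order: H (144/9=16.00) > C (221/17=13.00) > G (277/25=11.08) > E (292/29=10.07) > A (71/8=8.88) > D (214/26=8.23) > B (180/22=8.18) > F (21/21=1.00)
Fill: take H (9 @ 144) → take C (17 @ 221) → take G (25 @ 277) → take 3/29 of E → 30.21; 54/54 used.
Total value = 672.21

672.21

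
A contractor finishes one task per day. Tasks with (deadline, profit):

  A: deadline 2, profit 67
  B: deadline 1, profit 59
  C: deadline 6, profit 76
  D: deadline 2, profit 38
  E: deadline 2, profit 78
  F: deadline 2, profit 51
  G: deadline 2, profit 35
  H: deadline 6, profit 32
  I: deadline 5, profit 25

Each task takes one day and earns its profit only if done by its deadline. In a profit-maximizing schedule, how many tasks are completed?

Profit order: E=78 C=76 A=67 B=59 F=51 D=38 G=35 H=32 I=25
Assign: E→slot 2, C→slot 6, A→slot 1, B skipped, F skipped, D skipped, G skipped, H→slot 5, I→slot 4.
Slots: [1:A] [2:E] [4:I] [5:H] [6:C]
5 of 9 scheduled.

5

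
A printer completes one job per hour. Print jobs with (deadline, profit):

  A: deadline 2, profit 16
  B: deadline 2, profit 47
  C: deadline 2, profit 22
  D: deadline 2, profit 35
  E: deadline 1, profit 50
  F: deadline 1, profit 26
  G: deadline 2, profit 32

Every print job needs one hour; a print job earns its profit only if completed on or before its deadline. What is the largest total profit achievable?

Take jobs in profit order; each goes to the latest open slot no later than its deadline.
By profit: E(d1,50), B(d2,47), D(d2,35), G(d2,32), F(d1,26), C(d2,22), A(d2,16)
E→slot 1; B→slot 2; D skipped; G skipped; F skipped; C skipped; A skipped.
Profit = 50 + 47 = 97

97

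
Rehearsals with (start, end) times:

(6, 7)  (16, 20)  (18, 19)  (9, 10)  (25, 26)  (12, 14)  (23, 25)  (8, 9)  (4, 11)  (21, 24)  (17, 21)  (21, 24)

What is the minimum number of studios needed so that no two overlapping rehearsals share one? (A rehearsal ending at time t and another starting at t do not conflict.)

Count concurrent intervals with a sweep; the peak is the room count.
starts: [4, 6, 8, 9, 12, 16, 17, 18, 21, 21, 23, 25]
ends:   [7, 9, 10, 11, 14, 19, 20, 21, 24, 24, 25, 26]
s4→1 s6→2 e7→1 s8→2 e9→1 s9→2 e10→1 e11→0 s12→1 e14→0 s16→1 s17→2 s18→3  — peak 3.

3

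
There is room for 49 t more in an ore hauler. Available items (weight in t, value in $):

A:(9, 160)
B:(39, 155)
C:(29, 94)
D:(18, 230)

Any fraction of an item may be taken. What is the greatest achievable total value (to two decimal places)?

Sort by value per unit weight and fill in that order.
Order: A (160/9=17.78) > D (230/18=12.78) > B (155/39=3.97) > C (94/29=3.24)
Fill: take A (9 @ 160) → take D (18 @ 230) → take 22/39 of B → 87.44; 49/49 used.
Total value = 477.44

477.44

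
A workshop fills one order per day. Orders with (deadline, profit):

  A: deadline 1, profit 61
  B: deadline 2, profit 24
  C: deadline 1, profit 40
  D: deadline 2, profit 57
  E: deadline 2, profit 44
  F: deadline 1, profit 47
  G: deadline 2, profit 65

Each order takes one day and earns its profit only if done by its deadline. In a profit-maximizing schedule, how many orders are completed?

2

Sort by profit descending; place each in the latest free slot ≤ its deadline.
Profit order: G=65 A=61 D=57 F=47 E=44 C=40 B=24
Assign: G→slot 2, A→slot 1, D skipped, F skipped, E skipped, C skipped, B skipped.
Slots: [1:A] [2:G]
2 of 7 scheduled.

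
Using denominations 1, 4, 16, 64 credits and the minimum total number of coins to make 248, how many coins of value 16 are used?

Greedy: take as many of the largest coin as possible, then repeat with the remainder.
248 − 3×64→56 − 3×16→8 − 2×4→0
Count of 16: 3

3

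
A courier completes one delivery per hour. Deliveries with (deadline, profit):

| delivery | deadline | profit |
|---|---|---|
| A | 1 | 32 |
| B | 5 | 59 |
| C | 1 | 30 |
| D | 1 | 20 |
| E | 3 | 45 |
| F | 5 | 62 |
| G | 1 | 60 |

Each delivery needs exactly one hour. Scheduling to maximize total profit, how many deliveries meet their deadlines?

Take jobs in profit order; each goes to the latest open slot no later than its deadline.
Profit order: F=62 G=60 B=59 E=45 A=32 C=30 D=20
Assign: F→slot 5, G→slot 1, B→slot 4, E→slot 3, A skipped, C skipped, D skipped.
Slots: [1:G] [3:E] [4:B] [5:F]
4 of 7 scheduled.

4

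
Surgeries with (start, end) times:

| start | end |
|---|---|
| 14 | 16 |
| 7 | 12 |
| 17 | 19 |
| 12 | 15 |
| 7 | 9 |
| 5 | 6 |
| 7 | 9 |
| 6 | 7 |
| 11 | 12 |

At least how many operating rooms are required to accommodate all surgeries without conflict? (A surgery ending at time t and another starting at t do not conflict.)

Count concurrent intervals with a sweep; the peak is the room count.
Events (time:±→running): 5:+→1 6:-→0 6:+→1 7:-→0 7:+→1 7:+→2 7:+→3 … peak 3.

3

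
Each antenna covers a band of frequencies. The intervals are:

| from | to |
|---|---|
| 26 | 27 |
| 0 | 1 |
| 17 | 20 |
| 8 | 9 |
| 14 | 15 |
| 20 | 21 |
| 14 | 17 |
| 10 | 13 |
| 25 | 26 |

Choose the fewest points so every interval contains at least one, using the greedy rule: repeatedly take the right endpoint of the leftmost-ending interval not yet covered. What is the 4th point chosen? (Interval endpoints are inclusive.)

15

By right end: [0,1]  [8,9]  [10,13]  [14,15]  [14,17]  [17,20]  [20,21]  [25,26]  [26,27]
[0,1] uncovered → point at 1; [8,9] uncovered → point at 9; [10,13] uncovered → point at 13; [14,15] uncovered → point at 15; [17,20] uncovered → point at 20; [25,26] uncovered → point at 26.
Points: 1, 9, 13, 15, 20, 26 (6 total).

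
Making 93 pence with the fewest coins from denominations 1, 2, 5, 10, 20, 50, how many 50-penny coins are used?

1

93 = 1×50 + 2×20 + 1×2 + 1×1
Count of 50: 1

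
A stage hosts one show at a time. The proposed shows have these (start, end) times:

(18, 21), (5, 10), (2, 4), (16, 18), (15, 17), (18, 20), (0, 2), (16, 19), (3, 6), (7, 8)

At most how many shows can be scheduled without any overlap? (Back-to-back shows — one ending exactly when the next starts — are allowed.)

Sort by end time and greedily take each interval whose start is ≥ the last chosen end.
By end time: (0,2), (2,4), (3,6), (7,8), (5,10), (15,17), (16,18), (16,19), (18,20), (18,21).
Pick (0,2); next start ≥ 2 → (2,4); next start ≥ 4 → (7,8); next start ≥ 8 → (15,17); next start ≥ 17 → (18,20).
Selected 5 shows.

5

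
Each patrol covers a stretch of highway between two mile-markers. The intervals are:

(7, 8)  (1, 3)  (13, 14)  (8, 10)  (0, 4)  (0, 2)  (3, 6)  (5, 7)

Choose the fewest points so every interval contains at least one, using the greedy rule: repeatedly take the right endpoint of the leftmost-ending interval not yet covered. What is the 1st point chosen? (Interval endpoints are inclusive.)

Process intervals by earliest right end; each time one isn't hit yet, stab at its right endpoint.
Sorted: [0,2] [1,3] [0,4] [3,6] [5,7] [7,8] [8,10] [13,14]
{[0,2],[1,3],[0,4]} hit by 2; {[3,6],[5,7]} hit by 6; {[7,8],[8,10]} hit by 8; {[13,14]} hit by 14.
Points: 2, 6, 8, 14 (4 total).

2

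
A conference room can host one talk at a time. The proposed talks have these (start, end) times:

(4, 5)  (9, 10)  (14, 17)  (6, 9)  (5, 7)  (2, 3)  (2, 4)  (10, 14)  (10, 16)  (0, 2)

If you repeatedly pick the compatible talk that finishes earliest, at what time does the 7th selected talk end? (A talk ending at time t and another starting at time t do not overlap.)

17

Greedy by earliest finish: after sorting by end time, pick each interval compatible with the last pick.
Sorted by end: (0,2)  (2,3)  (2,4)  (4,5)  (5,7)  (6,9)  (9,10)  (10,14)  (10,16)  (14,17)
take (0,2); take (2,3); skip (2,4); take (4,5); take (5,7); take (9,10); take (10,14); skip (10,16); take (14,17).
Selected: (0,2) (2,3) (4,5) (5,7) (9,10) (10,14) (14,17)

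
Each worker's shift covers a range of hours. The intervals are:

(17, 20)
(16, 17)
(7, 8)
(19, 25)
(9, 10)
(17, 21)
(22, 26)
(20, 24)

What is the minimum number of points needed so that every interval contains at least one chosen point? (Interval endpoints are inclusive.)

4

Process intervals by earliest right end; each time one isn't hit yet, stab at its right endpoint.
Sorted: [7,8] [9,10] [16,17] [17,20] [17,21] [20,24] [19,25] [22,26]
{[7,8]} hit by 8; {[9,10]} hit by 10; {[16,17],[17,20],[17,21]} hit by 17; {[20,24],[19,25],[22,26]} hit by 24.
Points: 8, 10, 17, 24 (4 total).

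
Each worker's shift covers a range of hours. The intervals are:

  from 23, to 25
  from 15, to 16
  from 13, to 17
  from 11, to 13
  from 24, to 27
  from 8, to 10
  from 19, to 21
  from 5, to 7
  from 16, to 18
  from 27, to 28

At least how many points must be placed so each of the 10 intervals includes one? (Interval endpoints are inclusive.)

7

Process intervals by earliest right end; each time one isn't hit yet, stab at its right endpoint.
Sorted: [5,7] [8,10] [11,13] [15,16] [13,17] [16,18] [19,21] [23,25] [24,27] [27,28]
{[5,7]} hit by 7; {[8,10]} hit by 10; {[11,13]} hit by 13; {[15,16],[13,17],[16,18]} hit by 16; {[19,21]} hit by 21; {[23,25],[24,27]} hit by 25; {[27,28]} hit by 28.
Points: 7, 10, 13, 16, 21, 25, 28 (7 total).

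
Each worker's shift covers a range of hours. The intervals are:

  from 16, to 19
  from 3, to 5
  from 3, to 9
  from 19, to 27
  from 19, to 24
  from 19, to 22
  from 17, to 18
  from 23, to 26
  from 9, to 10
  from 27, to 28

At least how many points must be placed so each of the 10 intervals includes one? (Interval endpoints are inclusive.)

6

Sorted: [3,5] [3,9] [9,10] [17,18] [16,19] [19,22] [19,24] [23,26] [19,27] [27,28]
{[3,5],[3,9]} hit by 5; {[9,10]} hit by 10; {[17,18],[16,19]} hit by 18; {[19,22],[19,24]} hit by 22; {[23,26],[19,27]} hit by 26; {[27,28]} hit by 28.
Points: 5, 10, 18, 22, 26, 28 (6 total).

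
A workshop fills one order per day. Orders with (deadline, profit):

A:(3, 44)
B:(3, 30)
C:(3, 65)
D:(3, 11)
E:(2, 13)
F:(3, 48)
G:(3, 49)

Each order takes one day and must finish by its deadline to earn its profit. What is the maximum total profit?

Sort by profit descending; place each in the latest free slot ≤ its deadline.
By profit: C(d3,65), G(d3,49), F(d3,48), A(d3,44), B(d3,30), E(d2,13), D(d3,11)
C→slot 3; G→slot 2; F→slot 1; A skipped; B skipped; E skipped; D skipped.
Profit = 48 + 49 + 65 = 162

162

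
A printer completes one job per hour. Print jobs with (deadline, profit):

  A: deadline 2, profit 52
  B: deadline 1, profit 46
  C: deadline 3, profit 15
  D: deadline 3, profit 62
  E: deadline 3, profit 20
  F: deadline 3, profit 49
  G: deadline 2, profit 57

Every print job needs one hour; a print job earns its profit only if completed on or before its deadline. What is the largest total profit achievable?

Sort by profit descending; place each in the latest free slot ≤ its deadline.
By profit: D(d3,62), G(d2,57), A(d2,52), F(d3,49), B(d1,46), E(d3,20), C(d3,15)
D→slot 3; G→slot 2; A→slot 1; F skipped; B skipped; E skipped; C skipped.
Profit = 52 + 57 + 62 = 171

171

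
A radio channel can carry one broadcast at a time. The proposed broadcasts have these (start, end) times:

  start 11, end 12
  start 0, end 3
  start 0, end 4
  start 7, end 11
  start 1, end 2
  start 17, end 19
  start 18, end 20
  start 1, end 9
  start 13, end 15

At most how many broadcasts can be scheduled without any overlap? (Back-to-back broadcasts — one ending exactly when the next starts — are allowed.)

Sort by end time and greedily take each interval whose start is ≥ the last chosen end.
Sorted by end: (1,2)  (0,3)  (0,4)  (1,9)  (7,11)  (11,12)  (13,15)  (17,19)  (18,20)
take (1,2); take (7,11); take (11,12); take (13,15); take (17,19); skip (18,20).
Selected 5 broadcasts.

5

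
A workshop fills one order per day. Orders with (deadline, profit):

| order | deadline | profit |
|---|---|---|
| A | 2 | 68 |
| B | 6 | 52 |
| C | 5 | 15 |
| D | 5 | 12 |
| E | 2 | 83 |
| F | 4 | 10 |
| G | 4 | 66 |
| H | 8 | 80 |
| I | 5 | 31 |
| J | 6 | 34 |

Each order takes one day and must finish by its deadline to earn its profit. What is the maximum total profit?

By profit: E(d2,83), H(d8,80), A(d2,68), G(d4,66), B(d6,52), J(d6,34), I(d5,31), C(d5,15), D(d5,12), F(d4,10)
E→slot 2; H→slot 8; A→slot 1; G→slot 4; B→slot 6; J→slot 5; I→slot 3; C skipped; D skipped; F skipped.
Profit = 68 + 83 + 31 + 66 + 34 + 52 + 80 = 414

414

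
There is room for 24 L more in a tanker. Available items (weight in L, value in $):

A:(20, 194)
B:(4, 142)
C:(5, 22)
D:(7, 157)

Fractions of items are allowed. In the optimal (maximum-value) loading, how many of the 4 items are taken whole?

Sort by value per unit weight and fill in that order.
Ratios (sorted): B 35.50, D 22.43, A 9.70, C 4.40
take B (4 @ 142); take D (7 @ 157); take 13/20 of A → 126.10. Capacity used 24/24.
2 item(s) taken whole; one partial (take 13/20 of A).

2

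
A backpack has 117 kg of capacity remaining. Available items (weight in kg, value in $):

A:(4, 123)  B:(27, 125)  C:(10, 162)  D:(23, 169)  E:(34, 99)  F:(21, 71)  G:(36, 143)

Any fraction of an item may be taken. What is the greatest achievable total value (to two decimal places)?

Ratios (sorted): A 30.75, C 16.20, D 7.35, B 4.63, G 3.97, F 3.38, E 2.91
take A (4 @ 123); take C (10 @ 162); take D (23 @ 169); take B (27 @ 125); take G (36 @ 143); take 17/21 of F → 57.48. Capacity used 117/117.
Total value = 779.48

779.48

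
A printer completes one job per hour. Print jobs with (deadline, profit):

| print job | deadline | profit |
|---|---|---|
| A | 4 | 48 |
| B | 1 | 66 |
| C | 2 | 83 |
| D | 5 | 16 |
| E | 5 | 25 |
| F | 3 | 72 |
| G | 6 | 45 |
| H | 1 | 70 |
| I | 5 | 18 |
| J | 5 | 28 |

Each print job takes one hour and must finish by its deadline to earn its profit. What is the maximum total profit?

Profit order: C=83 F=72 H=70 B=66 A=48 G=45 J=28 E=25 I=18 D=16
Assign: C→slot 2, F→slot 3, H→slot 1, B skipped, A→slot 4, G→slot 6, J→slot 5, E skipped, I skipped, D skipped.
Slots: [1:H] [2:C] [3:F] [4:A] [5:J] [6:G]
Profit = 70 + 83 + 72 + 48 + 28 + 45 = 346

346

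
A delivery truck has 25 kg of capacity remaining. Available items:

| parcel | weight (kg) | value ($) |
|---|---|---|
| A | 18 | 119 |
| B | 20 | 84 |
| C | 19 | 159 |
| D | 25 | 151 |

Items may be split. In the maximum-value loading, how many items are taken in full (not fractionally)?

1

Greedy by value/weight ratio, highest first.
Order: C (159/19=8.37) > A (119/18=6.61) > D (151/25=6.04) > B (84/20=4.20)
Fill: take C (19 @ 159) → take 6/18 of A → 39.67; 25/25 used.
1 item(s) taken whole; one partial (take 6/18 of A).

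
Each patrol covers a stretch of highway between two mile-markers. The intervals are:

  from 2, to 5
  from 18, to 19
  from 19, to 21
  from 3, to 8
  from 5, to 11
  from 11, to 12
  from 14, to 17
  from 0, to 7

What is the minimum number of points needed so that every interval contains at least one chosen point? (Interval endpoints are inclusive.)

4

Sort by right endpoint; whenever an interval is uncovered, place a point at its right end.
By right end: [2,5]  [0,7]  [3,8]  [5,11]  [11,12]  [14,17]  [18,19]  [19,21]
[2,5] uncovered → point at 5; [11,12] uncovered → point at 12; [14,17] uncovered → point at 17; [18,19] uncovered → point at 19.
Points: 5, 12, 17, 19 (4 total).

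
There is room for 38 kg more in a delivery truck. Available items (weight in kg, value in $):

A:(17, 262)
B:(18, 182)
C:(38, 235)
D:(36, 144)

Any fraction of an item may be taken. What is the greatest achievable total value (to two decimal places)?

Greedy by value/weight ratio, highest first.
Order: A (262/17=15.41) > B (182/18=10.11) > C (235/38=6.18) > D (144/36=4.00)
Fill: take A (17 @ 262) → take B (18 @ 182) → take 3/38 of C → 18.55; 38/38 used.
Total value = 462.55

462.55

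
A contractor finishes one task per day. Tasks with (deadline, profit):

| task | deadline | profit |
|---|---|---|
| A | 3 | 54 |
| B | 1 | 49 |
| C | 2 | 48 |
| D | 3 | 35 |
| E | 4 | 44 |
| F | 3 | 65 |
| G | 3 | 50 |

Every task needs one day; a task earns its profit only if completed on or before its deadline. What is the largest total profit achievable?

Take jobs in profit order; each goes to the latest open slot no later than its deadline.
Profit order: F=65 A=54 G=50 B=49 C=48 E=44 D=35
Assign: F→slot 3, A→slot 2, G→slot 1, B skipped, C skipped, E→slot 4, D skipped.
Slots: [1:G] [2:A] [3:F] [4:E]
Profit = 50 + 54 + 65 + 44 = 213

213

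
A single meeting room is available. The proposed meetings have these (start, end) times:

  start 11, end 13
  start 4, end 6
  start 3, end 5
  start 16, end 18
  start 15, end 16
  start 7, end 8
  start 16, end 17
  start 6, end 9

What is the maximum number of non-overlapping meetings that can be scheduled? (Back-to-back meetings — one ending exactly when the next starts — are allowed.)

5

Order by finish time; keep every interval that doesn't clash with the previous kept one.
By end time: (3,5), (4,6), (7,8), (6,9), (11,13), (15,16), (16,17), (16,18).
Pick (3,5); next start ≥ 5 → (7,8); next start ≥ 8 → (11,13); next start ≥ 13 → (15,16); next start ≥ 16 → (16,17).
Selected 5 meetings.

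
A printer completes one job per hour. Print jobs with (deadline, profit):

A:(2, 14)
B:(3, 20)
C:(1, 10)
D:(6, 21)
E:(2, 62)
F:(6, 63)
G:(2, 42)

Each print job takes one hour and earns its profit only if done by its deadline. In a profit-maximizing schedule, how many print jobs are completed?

Sort by profit descending; place each in the latest free slot ≤ its deadline.
By profit: F(d6,63), E(d2,62), G(d2,42), D(d6,21), B(d3,20), A(d2,14), C(d1,10)
F→slot 6; E→slot 2; G→slot 1; D→slot 5; B→slot 3; A skipped; C skipped.
5 of 7 scheduled.

5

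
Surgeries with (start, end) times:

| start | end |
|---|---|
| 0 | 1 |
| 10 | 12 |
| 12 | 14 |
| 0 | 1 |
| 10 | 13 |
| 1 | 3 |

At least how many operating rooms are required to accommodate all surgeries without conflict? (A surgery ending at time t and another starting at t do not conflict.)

2

Count concurrent intervals with a sweep; the peak is the room count.
Events (time:±→running): 0:+→1 0:+→2 … peak 2.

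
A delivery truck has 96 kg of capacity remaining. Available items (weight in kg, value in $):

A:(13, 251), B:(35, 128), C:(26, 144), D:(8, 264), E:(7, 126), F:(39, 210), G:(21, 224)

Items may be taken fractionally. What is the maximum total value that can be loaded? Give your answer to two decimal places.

Order: D (264/8=33.00) > A (251/13=19.31) > E (126/7=18.00) > G (224/21=10.67) > C (144/26=5.54) > F (210/39=5.38) > B (128/35=3.66)
Fill: take D (8 @ 264) → take A (13 @ 251) → take E (7 @ 126) → take G (21 @ 224) → take C (26 @ 144) → take 21/39 of F → 113.08; 96/96 used.
Total value = 1122.08

1122.08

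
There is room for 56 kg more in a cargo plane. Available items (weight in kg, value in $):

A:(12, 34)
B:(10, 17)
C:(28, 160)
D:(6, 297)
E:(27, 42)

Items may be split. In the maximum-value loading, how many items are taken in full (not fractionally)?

Greedy by value/weight ratio, highest first.
Order: D (297/6=49.50) > C (160/28=5.71) > A (34/12=2.83) > B (17/10=1.70) > E (42/27=1.56)
Fill: take D (6 @ 297) → take C (28 @ 160) → take A (12 @ 34) → take B (10 @ 17); 56/56 used.
4 item(s) taken whole.

4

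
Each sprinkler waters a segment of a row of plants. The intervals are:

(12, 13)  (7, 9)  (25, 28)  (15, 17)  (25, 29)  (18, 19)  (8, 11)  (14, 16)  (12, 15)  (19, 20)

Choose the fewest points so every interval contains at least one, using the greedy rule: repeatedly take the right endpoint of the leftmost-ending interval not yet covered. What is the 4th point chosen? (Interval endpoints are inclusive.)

Sorted: [7,9] [8,11] [12,13] [12,15] [14,16] [15,17] [18,19] [19,20] [25,28] [25,29]
{[7,9],[8,11]} hit by 9; {[12,13],[12,15]} hit by 13; {[14,16],[15,17]} hit by 16; {[18,19],[19,20]} hit by 19; {[25,28],[25,29]} hit by 28.
Points: 9, 13, 16, 19, 28 (5 total).

19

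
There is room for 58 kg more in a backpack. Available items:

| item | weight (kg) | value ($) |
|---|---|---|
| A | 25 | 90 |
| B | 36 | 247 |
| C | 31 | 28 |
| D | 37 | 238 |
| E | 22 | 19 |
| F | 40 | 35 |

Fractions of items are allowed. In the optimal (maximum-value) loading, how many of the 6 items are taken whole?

Sort by value per unit weight and fill in that order.
Order: B (247/36=6.86) > D (238/37=6.43) > A (90/25=3.60) > C (28/31=0.90) > F (35/40=0.88) > E (19/22=0.86)
Fill: take B (36 @ 247) → take 22/37 of D → 141.51; 58/58 used.
1 item(s) taken whole; one partial (take 22/37 of D).

1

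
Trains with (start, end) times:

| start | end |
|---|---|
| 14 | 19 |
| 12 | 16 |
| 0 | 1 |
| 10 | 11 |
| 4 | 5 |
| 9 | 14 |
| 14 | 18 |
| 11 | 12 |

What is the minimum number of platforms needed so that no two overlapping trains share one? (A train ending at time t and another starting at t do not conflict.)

Events (time:±→running): 0:+→1 1:-→0 4:+→1 5:-→0 9:+→1 10:+→2 11:-→1 11:+→2 12:-→1 12:+→2 14:-→1 14:+→2 14:+→3 … peak 3.

3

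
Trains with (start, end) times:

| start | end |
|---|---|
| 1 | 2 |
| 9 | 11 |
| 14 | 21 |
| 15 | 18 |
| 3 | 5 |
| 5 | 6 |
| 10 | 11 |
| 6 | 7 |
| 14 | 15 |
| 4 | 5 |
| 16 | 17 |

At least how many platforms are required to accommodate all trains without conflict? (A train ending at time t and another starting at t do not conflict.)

3

The answer is the maximum number of intervals overlapping at any instant.
starts: [1, 3, 4, 5, 6, 9, 10, 14, 14, 15, 16]
ends:   [2, 5, 5, 6, 7, 11, 11, 15, 17, 18, 21]
s1→1 e2→0 s3→1 s4→2 e5→1 e5→0 s5→1 e6→0 s6→1 e7→0 s9→1 s10→2 e11→1 e11→0 s14→1 s14→2 e15→1 s15→2 s16→3  — peak 3.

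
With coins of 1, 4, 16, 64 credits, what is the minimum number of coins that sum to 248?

8

248 − 3×64→56 − 3×16→8 − 2×4→0
Total coins = 3 + 3 + 2 = 8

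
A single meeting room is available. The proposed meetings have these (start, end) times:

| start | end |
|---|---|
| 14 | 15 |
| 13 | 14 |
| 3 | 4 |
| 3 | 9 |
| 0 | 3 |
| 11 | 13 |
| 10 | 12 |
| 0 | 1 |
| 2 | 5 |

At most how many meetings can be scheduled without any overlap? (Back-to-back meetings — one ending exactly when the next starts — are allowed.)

Greedy by earliest finish: after sorting by end time, pick each interval compatible with the last pick.
Sorted by end: (0,1)  (0,3)  (3,4)  (2,5)  (3,9)  (10,12)  (11,13)  (13,14)  (14,15)
take (0,1); take (3,4); skip (3,9); take (10,12); skip (11,13); take (13,14); take (14,15).
Selected 5 meetings.

5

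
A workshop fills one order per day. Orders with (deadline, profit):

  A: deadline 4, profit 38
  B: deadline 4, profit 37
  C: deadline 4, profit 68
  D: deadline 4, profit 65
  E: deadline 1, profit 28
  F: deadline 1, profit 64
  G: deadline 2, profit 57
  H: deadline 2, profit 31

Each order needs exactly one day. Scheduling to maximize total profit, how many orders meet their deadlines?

Profit order: C=68 D=65 F=64 G=57 A=38 B=37 H=31 E=28
Assign: C→slot 4, D→slot 3, F→slot 1, G→slot 2, A skipped, B skipped, H skipped, E skipped.
Slots: [1:F] [2:G] [3:D] [4:C]
4 of 8 scheduled.

4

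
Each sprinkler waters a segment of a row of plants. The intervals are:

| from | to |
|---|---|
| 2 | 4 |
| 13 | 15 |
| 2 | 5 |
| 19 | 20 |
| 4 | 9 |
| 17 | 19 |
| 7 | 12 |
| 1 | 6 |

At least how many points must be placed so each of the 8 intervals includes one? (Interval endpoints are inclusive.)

Sorted: [2,4] [2,5] [1,6] [4,9] [7,12] [13,15] [17,19] [19,20]
{[2,4],[2,5],[1,6],[4,9]} hit by 4; {[7,12]} hit by 12; {[13,15]} hit by 15; {[17,19],[19,20]} hit by 19.
Points: 4, 12, 15, 19 (4 total).

4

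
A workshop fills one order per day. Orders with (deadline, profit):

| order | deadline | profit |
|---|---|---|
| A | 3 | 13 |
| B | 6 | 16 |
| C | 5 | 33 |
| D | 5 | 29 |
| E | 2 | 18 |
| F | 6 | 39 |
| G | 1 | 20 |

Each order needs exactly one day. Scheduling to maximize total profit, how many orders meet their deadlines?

6

Profit order: F=39 C=33 D=29 G=20 E=18 B=16 A=13
Assign: F→slot 6, C→slot 5, D→slot 4, G→slot 1, E→slot 2, B→slot 3, A skipped.
Slots: [1:G] [2:E] [3:B] [4:D] [5:C] [6:F]
6 of 7 scheduled.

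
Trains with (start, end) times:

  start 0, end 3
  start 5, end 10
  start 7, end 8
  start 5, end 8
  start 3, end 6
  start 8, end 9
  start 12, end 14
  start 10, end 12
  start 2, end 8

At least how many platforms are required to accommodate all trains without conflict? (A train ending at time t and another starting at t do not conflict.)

4

The answer is the maximum number of intervals overlapping at any instant.
starts: [0, 2, 3, 5, 5, 7, 8, 10, 12]
ends:   [3, 6, 8, 8, 8, 9, 10, 12, 14]
s0→1 s2→2 e3→1 s3→2 s5→3 s5→4  — peak 4.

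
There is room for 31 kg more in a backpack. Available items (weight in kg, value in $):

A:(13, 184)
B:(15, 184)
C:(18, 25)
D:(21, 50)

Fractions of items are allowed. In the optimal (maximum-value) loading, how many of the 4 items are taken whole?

Greedy by value/weight ratio, highest first.
Ratios (sorted): A 14.15, B 12.27, D 2.38, C 1.39
take A (13 @ 184); take B (15 @ 184); take 3/21 of D → 7.14. Capacity used 31/31.
2 item(s) taken whole; one partial (take 3/21 of D).

2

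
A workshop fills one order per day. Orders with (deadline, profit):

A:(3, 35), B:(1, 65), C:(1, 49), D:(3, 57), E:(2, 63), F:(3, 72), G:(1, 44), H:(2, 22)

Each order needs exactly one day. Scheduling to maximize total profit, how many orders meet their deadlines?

Take jobs in profit order; each goes to the latest open slot no later than its deadline.
Profit order: F=72 B=65 E=63 D=57 C=49 G=44 A=35 H=22
Assign: F→slot 3, B→slot 1, E→slot 2, D skipped, C skipped, G skipped, A skipped, H skipped.
Slots: [1:B] [2:E] [3:F]
3 of 8 scheduled.

3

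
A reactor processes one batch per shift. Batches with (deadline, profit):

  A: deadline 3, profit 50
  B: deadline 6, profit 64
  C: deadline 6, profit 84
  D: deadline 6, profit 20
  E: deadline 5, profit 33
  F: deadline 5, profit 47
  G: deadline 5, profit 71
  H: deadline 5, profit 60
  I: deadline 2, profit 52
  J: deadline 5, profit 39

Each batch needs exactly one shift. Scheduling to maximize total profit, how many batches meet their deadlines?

Take jobs in profit order; each goes to the latest open slot no later than its deadline.
Profit order: C=84 G=71 B=64 H=60 I=52 A=50 F=47 J=39 E=33 D=20
Assign: C→slot 6, G→slot 5, B→slot 4, H→slot 3, I→slot 2, A→slot 1, F skipped, J skipped, E skipped, D skipped.
Slots: [1:A] [2:I] [3:H] [4:B] [5:G] [6:C]
6 of 10 scheduled.

6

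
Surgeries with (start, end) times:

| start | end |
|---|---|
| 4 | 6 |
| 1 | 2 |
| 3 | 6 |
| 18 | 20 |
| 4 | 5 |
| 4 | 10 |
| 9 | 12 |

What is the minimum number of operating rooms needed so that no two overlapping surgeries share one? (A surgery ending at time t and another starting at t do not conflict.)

The answer is the maximum number of intervals overlapping at any instant.
Events (time:±→running): 1:+→1 2:-→0 3:+→1 4:+→2 4:+→3 4:+→4 … peak 4.

4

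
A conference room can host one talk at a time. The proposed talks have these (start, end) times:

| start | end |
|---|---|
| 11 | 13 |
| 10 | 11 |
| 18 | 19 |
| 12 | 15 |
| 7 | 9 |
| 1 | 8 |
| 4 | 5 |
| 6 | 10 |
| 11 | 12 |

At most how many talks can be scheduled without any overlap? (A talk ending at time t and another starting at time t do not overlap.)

6

Sort by end time and greedily take each interval whose start is ≥ the last chosen end.
Sorted by end: (4,5)  (1,8)  (7,9)  (6,10)  (10,11)  (11,12)  (11,13)  (12,15)  (18,19)
take (4,5); skip (1,8); take (7,9); take (10,11); take (11,12); take (12,15); take (18,19).
Selected 6 talks.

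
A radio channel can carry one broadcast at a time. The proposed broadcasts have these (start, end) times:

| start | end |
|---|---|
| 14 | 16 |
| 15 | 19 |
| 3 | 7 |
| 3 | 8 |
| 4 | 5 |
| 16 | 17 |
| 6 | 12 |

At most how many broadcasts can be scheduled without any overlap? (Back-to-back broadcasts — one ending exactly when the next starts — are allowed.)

By end time: (4,5), (3,7), (3,8), (6,12), (14,16), (16,17), (15,19).
Pick (4,5); next start ≥ 5 → (6,12); next start ≥ 12 → (14,16); next start ≥ 16 → (16,17).
Selected 4 broadcasts.

4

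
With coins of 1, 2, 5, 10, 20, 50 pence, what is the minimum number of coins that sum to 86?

86 = 1×50 + 1×20 + 1×10 + 1×5 + 1×1
Total coins = 1 + 1 + 1 + 1 + 1 = 5

5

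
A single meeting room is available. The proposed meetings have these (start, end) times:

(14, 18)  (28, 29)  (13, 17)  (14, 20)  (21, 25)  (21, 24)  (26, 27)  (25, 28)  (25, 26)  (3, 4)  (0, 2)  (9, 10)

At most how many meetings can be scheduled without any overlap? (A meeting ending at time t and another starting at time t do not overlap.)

8

Sort by end time and greedily take each interval whose start is ≥ the last chosen end.
By end time: (0,2), (3,4), (9,10), (13,17), (14,18), (14,20), (21,24), (21,25), (25,26), (26,27), (25,28), (28,29).
Pick (0,2); next start ≥ 2 → (3,4); next start ≥ 4 → (9,10); next start ≥ 10 → (13,17); next start ≥ 17 → (21,24); next start ≥ 24 → (25,26); next start ≥ 26 → (26,27); next start ≥ 27 → (28,29).
Selected 8 meetings.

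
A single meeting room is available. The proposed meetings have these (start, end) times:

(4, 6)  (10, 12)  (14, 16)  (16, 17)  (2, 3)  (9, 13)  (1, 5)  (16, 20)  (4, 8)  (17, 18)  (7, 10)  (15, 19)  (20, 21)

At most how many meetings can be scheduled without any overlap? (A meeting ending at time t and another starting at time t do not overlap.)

Order by finish time; keep every interval that doesn't clash with the previous kept one.
By end time: (2,3), (1,5), (4,6), (4,8), (7,10), (10,12), (9,13), (14,16), (16,17), (17,18), (15,19), (16,20), (20,21).
Pick (2,3); next start ≥ 3 → (4,6); next start ≥ 6 → (7,10); next start ≥ 10 → (10,12); next start ≥ 12 → (14,16); next start ≥ 16 → (16,17); next start ≥ 17 → (17,18); next start ≥ 18 → (20,21).
Selected 8 meetings.

8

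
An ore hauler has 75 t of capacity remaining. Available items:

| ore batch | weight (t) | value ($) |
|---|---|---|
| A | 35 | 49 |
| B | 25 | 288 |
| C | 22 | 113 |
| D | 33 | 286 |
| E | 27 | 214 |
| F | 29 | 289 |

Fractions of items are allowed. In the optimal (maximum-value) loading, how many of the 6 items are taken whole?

2

Greedy by value/weight ratio, highest first.
Order: B (288/25=11.52) > F (289/29=9.97) > D (286/33=8.67) > E (214/27=7.93) > C (113/22=5.14) > A (49/35=1.40)
Fill: take B (25 @ 288) → take F (29 @ 289) → take 21/33 of D → 182.00; 75/75 used.
2 item(s) taken whole; one partial (take 21/33 of D).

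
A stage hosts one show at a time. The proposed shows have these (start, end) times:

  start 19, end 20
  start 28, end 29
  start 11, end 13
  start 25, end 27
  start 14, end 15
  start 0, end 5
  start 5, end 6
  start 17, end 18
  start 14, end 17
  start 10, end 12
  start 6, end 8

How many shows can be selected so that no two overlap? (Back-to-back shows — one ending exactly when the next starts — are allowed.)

9

Sorted by end: (0,5)  (5,6)  (6,8)  (10,12)  (11,13)  (14,15)  (14,17)  (17,18)  (19,20)  (25,27)  (28,29)
take (0,5); take (5,6); take (6,8); take (10,12); skip (11,13); take (14,15); skip (14,17); take (17,18); take (19,20); take (25,27); take (28,29).
Selected 9 shows.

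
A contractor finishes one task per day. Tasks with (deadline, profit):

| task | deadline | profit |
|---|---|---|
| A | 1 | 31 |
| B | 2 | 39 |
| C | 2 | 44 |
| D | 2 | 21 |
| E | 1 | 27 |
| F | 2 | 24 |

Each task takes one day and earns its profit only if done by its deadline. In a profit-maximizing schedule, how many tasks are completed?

Sort by profit descending; place each in the latest free slot ≤ its deadline.
Profit order: C=44 B=39 A=31 E=27 F=24 D=21
Assign: C→slot 2, B→slot 1, A skipped, E skipped, F skipped, D skipped.
Slots: [1:B] [2:C]
2 of 6 scheduled.

2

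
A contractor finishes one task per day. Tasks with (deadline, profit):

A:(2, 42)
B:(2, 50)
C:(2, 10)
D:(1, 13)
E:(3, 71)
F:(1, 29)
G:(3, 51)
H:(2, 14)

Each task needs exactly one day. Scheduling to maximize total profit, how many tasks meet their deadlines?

3

Sort by profit descending; place each in the latest free slot ≤ its deadline.
By profit: E(d3,71), G(d3,51), B(d2,50), A(d2,42), F(d1,29), H(d2,14), D(d1,13), C(d2,10)
E→slot 3; G→slot 2; B→slot 1; A skipped; F skipped; H skipped; D skipped; C skipped.
3 of 8 scheduled.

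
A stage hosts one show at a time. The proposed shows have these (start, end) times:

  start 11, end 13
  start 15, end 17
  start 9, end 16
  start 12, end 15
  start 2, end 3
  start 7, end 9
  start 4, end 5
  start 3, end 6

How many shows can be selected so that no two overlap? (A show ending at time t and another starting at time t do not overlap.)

Sort by end time and greedily take each interval whose start is ≥ the last chosen end.
Sorted by end: (2,3)  (4,5)  (3,6)  (7,9)  (11,13)  (12,15)  (9,16)  (15,17)
take (2,3); take (4,5); skip (3,6); take (7,9); take (11,13); take (15,17).
Selected 5 shows.

5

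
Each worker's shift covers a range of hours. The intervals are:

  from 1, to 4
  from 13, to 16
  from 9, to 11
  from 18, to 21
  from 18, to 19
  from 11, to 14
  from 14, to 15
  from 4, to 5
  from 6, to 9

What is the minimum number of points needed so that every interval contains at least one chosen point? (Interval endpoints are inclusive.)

4

Sort by right endpoint; whenever an interval is uncovered, place a point at its right end.
Sorted: [1,4] [4,5] [6,9] [9,11] [11,14] [14,15] [13,16] [18,19] [18,21]
{[1,4],[4,5]} hit by 4; {[6,9],[9,11]} hit by 9; {[11,14],[14,15],[13,16]} hit by 14; {[18,19],[18,21]} hit by 19.
Points: 4, 9, 14, 19 (4 total).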